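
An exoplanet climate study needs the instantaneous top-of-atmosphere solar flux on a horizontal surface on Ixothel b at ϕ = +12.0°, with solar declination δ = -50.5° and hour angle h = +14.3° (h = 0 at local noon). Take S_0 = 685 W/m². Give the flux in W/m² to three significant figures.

cos θ_z = sin ϕ sin δ + cos ϕ cos δ cos h = -0.160430 + 0.602901 = 0.442471.
Flux = S_0 · cos θ_z = 685 × 0.442471 = 303.1 W/m².

303 W/m²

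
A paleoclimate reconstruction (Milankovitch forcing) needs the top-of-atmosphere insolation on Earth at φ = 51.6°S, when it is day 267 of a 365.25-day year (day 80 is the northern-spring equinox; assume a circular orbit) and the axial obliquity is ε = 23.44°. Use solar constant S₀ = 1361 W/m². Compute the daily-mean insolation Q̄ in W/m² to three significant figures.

Solar longitude: λ_s = 360° × (267 − 80)/365.25 = 184.312°.
sin δ = sin 23.44° × sin 184.312° = -0.02991, so δ = -1.714°.
cos H₀ = −tan(-51.6°) tan(-1.714°) = -0.0378, H₀ = 1.6086 rad.
Bracket: H₀ sin φ sin δ + cos φ cos δ sin H₀ = 1.6086×-0.78369×-0.02991 + 0.62115×0.99955×0.99929 = 0.037706 + 0.620430 = 0.658136.
Q̄ = (S₀/π) × [bracket] = (1361/π) × 0.658136 = 285.1 W/m².

Q̄ ≈ 285 W/m²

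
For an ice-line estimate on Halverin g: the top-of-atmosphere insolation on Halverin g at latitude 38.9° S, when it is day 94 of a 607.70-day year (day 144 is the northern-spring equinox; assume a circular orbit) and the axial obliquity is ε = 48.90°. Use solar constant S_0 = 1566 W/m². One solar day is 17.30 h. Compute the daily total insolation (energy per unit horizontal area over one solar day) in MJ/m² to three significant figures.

35.0 MJ/m²

Solar longitude: L_s = 360° × (94 − 144)/607.70 = -29.620°, i.e. -29.620° + 360° = 330.380°.
sin δ = sin 48.90° × sin 330.380° = -0.37244, so δ = -21.866°.
cos h₀ = −tan(-38.9°) tan(-21.866°) = -0.3238, h₀ = 1.9006 rad.
Bracket: h₀ sin ϕ sin δ + cos ϕ cos δ sin h₀ = 1.9006×-0.62796×-0.37244 + 0.77824×0.92805×0.94612 = 0.444507 + 0.683331 = 1.127838.
Q̄ = (S_0/π) × [bracket] = (1566/π) × 1.127838 = 562.20 W/m².
Daily total = Q̄ × 17.30 h × 3600 s/h = 562.20 × 17.30 × 3600 / 10⁶ = 35.01 MJ/m².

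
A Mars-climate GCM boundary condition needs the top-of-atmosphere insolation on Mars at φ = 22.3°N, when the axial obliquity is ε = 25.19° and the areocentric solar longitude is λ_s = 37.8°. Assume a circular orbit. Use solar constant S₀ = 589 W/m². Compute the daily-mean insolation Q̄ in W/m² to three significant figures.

Q̄ ≈ 198 W/m²

sin δ = sin 25.19° × sin 37.8° = 0.26087, so δ = +15.121°.
cos H₀ = −tan(+22.3°) tan(+15.121°) = -0.1108, H₀ = 1.6819 rad.
Bracket: H₀ sin φ sin δ + cos φ cos δ sin H₀ = 1.6819×0.37946×0.26087 + 0.92521×0.96537×0.99384 = 0.166491 + 0.887668 = 1.054159.
Q̄ = (S₀/π) × [bracket] = (589/π) × 1.054159 = 197.6 W/m².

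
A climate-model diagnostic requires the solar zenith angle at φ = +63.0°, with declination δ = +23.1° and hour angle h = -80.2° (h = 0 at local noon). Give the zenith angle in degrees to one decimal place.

cos θ_z = sin φ sin δ + cos φ cos δ cos h = 0.349575 + 0.071078 = 0.420653.
θ_z = arccos(0.420653) = 65.1°.

θ_z = 65.1°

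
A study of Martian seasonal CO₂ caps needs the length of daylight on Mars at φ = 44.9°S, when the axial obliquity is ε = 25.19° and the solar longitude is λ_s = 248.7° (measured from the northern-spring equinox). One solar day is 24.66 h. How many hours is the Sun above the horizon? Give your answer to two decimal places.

15.82 h

Solar declination: sin δ = sin ε · sin λ_s = sin 25.19° × sin 248.7° = -0.39655, so δ = -23.363°.
cos H₀ = −tan φ · tan δ = −tan(-44.9°) × tan(-23.363°) = -0.4305, so H₀ = 2.0158 rad = 115.50°.
Daylight = 2H₀/(2π) × 24.66 h = (2.0158/π) × 24.66 = 15.82 h.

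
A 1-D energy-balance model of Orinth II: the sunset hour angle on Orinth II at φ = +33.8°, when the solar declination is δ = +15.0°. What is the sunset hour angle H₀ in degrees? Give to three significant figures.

H₀ = 100°

cos H₀ = −tan φ · tan δ = −tan(+33.8°) × tan(+15.000°) = -0.1794, so H₀ = 1.7511 rad = 100.33°.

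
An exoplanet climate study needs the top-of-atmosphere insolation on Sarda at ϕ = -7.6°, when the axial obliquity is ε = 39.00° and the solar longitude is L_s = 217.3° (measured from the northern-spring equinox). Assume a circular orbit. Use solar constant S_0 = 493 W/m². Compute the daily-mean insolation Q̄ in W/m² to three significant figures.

Q̄ ≈ 156 W/m²

Solar declination: sin δ = sin ε · sin L_s = sin 39.00° × sin 217.3° = -0.38136, so δ = -22.418°.
cos h₀ = −tan(-7.6°) tan(-22.418°) = -0.0550, h₀ = 1.6259 rad.
Bracket: h₀ sin ϕ sin δ + cos ϕ cos δ sin h₀ = 1.6259×-0.13226×-0.38136 + 0.99122×0.92443×0.99848 = 0.082008 + 0.914921 = 0.996929.
Q̄ = (S_0/π) × [bracket] = (493/π) × 0.996929 = 156.4 W/m².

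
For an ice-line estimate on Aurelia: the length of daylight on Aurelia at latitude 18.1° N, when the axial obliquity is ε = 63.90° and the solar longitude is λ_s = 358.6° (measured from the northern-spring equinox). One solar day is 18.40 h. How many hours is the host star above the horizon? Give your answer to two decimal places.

9.16 h

Solar declination: sin δ = sin ε · sin λ_s = sin 63.90° × sin 358.6° = -0.02194, so δ = -1.257°.
cos H₀ = −tan φ · tan δ = −tan(+18.1°) × tan(-1.257°) = 0.0072, so H₀ = 1.5636 rad = 89.59°.
Daylight = 2H₀/(2π) × 18.40 h = (1.5636/π) × 18.40 = 9.16 h.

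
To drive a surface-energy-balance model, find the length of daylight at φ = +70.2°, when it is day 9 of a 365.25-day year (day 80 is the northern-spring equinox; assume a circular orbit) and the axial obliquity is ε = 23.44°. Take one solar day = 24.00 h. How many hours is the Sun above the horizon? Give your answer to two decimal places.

0.00 h

Solar longitude: λ_s = 360° × (9 − 80)/365.25 = -69.979°, i.e. -69.979° + 360° = 290.021°.
sin δ = sin 23.44° × sin 290.021° = -0.37375, so δ = -21.947°.
cos H₀ = −tan φ · tan δ = 1.1192 ≥ 1, so the Sun never rises (polar night) and H₀ = 0.
Daylight = 2H₀/(2π) × 24.00 h = (0.0000/π) × 24.00 = 0.00 h.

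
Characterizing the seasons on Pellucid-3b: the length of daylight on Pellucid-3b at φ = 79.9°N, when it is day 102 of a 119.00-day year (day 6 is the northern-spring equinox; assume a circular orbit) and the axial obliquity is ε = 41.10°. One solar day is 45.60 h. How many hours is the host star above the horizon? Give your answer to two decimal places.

Solar longitude: λ_s = 360° × (102 − 6)/119.00 = 290.420°.
sin δ = sin 41.10° × sin 290.420° = -0.61607, so δ = -38.029°.
cos H₀ = −tan φ · tan δ = 4.3907 ≥ 1, so the host star never rises (polar night) and H₀ = 0.
Daylight = 2H₀/(2π) × 45.60 h = (0.0000/π) × 45.60 = 0.00 h.

0.00 h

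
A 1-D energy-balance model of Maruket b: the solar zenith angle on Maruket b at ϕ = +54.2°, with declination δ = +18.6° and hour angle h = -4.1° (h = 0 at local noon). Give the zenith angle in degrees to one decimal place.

cos θ_z = sin ϕ sin δ + cos ϕ cos δ cos h = 0.258696 + 0.552986 = 0.811682.
θ_z = arccos(0.811682) = 35.7°.

θ_z = 35.7°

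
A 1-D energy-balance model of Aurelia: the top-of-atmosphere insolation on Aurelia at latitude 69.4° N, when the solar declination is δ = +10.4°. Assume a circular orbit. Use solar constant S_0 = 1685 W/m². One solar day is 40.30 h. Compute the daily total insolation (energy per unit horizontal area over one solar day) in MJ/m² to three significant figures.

cos h₀ = −tan(+69.4°) tan(+10.400°) = -0.4883, h₀ = 2.0809 rad.
Bracket: h₀ sin ϕ sin δ + cos ϕ cos δ sin h₀ = 2.0809×0.93606×0.18052 + 0.35184×0.98357×0.87268 = 0.351625 + 0.301999 = 0.653624.
Q̄ = (S_0/π) × [bracket] = (1685/π) × 0.653624 = 350.57 W/m².
Daily total = Q̄ × 40.30 h × 3600 s/h = 350.57 × 40.30 × 3600 / 10⁶ = 50.86 MJ/m².

50.9 MJ/m²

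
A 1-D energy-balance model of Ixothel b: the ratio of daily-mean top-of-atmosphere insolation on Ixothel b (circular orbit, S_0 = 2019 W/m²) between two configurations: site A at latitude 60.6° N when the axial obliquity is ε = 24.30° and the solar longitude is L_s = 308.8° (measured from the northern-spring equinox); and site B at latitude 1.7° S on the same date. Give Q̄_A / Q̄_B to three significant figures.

Q̄_A / Q̄_B ≈ 0.117

— Configuration A (ϕ=+60.6°):
Solar declination: sin δ = sin ε · sin L_s = sin 24.30° × sin 308.8° = -0.32071, so δ = -18.706°.
cos h₀ = −tan(+60.6°) tan(-18.706°) = 0.6009, h₀ = 0.9262 rad.
Bracket: h₀ sin ϕ sin δ + cos ϕ cos δ sin h₀ = 0.9262×0.87121×-0.32071 + 0.49090×0.94718×0.79932 = -0.258786 + 0.371660 = 0.112874.
Q̄ = (S_0/π) × [bracket] = (2019/π) × 0.112874 = 72.540 W/m².
— Configuration B (ϕ=-1.7°):
cos h₀ = −tan(-1.7°) tan(-18.706°) = -0.0100, h₀ = 1.5808 rad.
Bracket: h₀ sin ϕ sin δ + cos ϕ cos δ sin h₀ = 1.5808×-0.02967×-0.32071 + 0.99956×0.94718×0.99995 = 0.015042 + 0.946716 = 0.961758.
Q̄ = (S_0/π) × [bracket] = (2019/π) × 0.961758 = 618.09 W/m².
Ratio Q̄_A / Q̄_B = 72.540 / 618.09 = 0.1174.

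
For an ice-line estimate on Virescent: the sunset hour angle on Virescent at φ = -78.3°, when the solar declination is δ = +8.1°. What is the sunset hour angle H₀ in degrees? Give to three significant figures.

H₀ = 46.6°

cos H₀ = −tan φ · tan δ = −tan(-78.3°) × tan(+8.100°) = 0.6872, so H₀ = 0.8131 rad = 46.59°.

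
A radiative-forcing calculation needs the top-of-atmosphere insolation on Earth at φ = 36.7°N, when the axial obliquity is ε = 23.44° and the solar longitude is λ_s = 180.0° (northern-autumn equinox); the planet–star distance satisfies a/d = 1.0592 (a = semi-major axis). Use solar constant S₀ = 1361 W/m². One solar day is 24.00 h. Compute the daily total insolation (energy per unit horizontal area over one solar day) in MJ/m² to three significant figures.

Solar declination: sin δ = sin ε · sin λ_s = sin 23.44° × sin 180.0° = 0.00000, so δ = +0.000°.
cos H₀ = −tan(+36.7°) tan(+0.000°) = -0.0000, H₀ = 1.5708 rad.
Bracket: H₀ sin φ sin δ + cos φ cos δ sin H₀ = 1.5708×0.59763×0.00000 + 0.80178×1.00000×1.00000 = 0.000000 + 0.801780 = 0.801780.
Inverse-square distance factor (a/d)² = 1.0592² = 1.121905.
Q̄ = (S₀/π) × 1.121905 × [bracket] = (1361/π) × 1.121905 × 0.801780 = 389.69 W/m².
Daily total = Q̄ × 24.00 h × 3600 s/h = 389.69 × 24.00 × 3600 / 10⁶ = 33.67 MJ/m².

33.7 MJ/m²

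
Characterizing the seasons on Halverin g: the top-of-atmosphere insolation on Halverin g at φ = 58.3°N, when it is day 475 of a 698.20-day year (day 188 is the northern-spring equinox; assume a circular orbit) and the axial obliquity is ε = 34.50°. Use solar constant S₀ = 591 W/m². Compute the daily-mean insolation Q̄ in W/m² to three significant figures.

Solar longitude: λ_s = 360° × (475 − 188)/698.20 = 147.981°.
sin δ = sin 34.50° × sin 147.981° = 0.30031, so δ = +17.476°.
cos H₀ = −tan(+58.3°) tan(+17.476°) = -0.5098, H₀ = 2.1057 rad.
Bracket: H₀ sin φ sin δ + cos φ cos δ sin H₀ = 2.1057×0.85081×0.30031 + 0.52547×0.95384×0.86031 = 0.538021 + 0.431200 = 0.969221.
Q̄ = (S₀/π) × [bracket] = (591/π) × 0.969221 = 182.3 W/m².

Q̄ ≈ 182 W/m²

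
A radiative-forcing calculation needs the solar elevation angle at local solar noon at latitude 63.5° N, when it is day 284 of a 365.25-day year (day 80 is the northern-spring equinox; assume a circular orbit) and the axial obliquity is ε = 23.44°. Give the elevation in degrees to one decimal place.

18.3°

Solar longitude: λ_s = 360° × (284 − 80)/365.25 = 201.068°.
sin δ = sin 23.44° × sin 201.068° = -0.14299, so δ = -8.221°.
At local noon the hour angle is zero, so the zenith angle equals |φ − δ| = |+63.5° − (-8.221°)| = 71.721°.
Elevation = 90° − 71.721° = 18.3°.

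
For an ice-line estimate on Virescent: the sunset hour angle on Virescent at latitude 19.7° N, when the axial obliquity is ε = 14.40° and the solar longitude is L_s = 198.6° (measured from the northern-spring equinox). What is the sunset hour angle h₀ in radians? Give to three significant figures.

h₀ = 1.54 rad

Solar declination: sin δ = sin ε · sin L_s = sin 14.40° × sin 198.6° = -0.07932, so δ = -4.550°.
cos h₀ = −tan ϕ · tan δ = −tan(+19.7°) × tan(-4.550°) = 0.0285, so h₀ = 1.5423 rad = 88.37°.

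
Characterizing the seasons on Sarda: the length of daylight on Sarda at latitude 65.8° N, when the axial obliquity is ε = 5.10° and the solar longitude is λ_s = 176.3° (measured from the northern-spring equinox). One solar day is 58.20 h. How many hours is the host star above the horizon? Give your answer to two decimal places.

29.34 h

Solar declination: sin δ = sin ε · sin λ_s = sin 5.10° × sin 176.3° = 0.00574, so δ = +0.329°.
cos H₀ = −tan φ · tan δ = −tan(+65.8°) × tan(+0.329°) = -0.0128, so H₀ = 1.5836 rad = 90.73°.
Daylight = 2H₀/(2π) × 58.20 h = (1.5836/π) × 58.20 = 29.34 h.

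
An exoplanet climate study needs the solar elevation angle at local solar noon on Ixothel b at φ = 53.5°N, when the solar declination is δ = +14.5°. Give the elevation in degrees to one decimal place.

51.0°

At local noon the hour angle is zero, so the zenith angle equals |φ − δ| = |+53.5° − (+14.500°)| = 39.000°.
Elevation = 90° − 39.000° = 51.0°.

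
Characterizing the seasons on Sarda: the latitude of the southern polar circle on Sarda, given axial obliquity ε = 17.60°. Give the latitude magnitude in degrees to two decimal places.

The polar circle is the lowest latitude that experiences at least one full rotation of continuous darkness at the northern-summer solstice; it lies at |φ| = 90° − ε = 90° − 17.60° = 72.40°.

72.40°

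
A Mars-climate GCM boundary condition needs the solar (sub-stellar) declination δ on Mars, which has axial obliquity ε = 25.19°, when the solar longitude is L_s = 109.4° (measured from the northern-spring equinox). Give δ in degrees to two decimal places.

sin δ = sin ε · sin L_s = sin 25.19° × sin 109.4° = 0.401456.
δ = arcsin(0.401456) = +23.67°.

δ = +23.67°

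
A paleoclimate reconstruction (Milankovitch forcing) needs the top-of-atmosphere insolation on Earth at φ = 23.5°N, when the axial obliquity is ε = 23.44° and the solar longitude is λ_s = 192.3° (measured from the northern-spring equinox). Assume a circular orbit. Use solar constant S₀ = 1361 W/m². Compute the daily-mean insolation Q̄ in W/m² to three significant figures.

Solar declination: sin δ = sin ε · sin λ_s = sin 23.44° × sin 192.3° = -0.08474, so δ = -4.861°.
cos H₀ = −tan(+23.5°) tan(-4.861°) = 0.0370, H₀ = 1.5338 rad.
Bracket: H₀ sin φ sin δ + cos φ cos δ sin H₀ = 1.5338×0.39875×-0.08474 + 0.91706×0.99640×0.99932 = -0.051827 + 0.913137 = 0.861310.
Q̄ = (S₀/π) × [bracket] = (1361/π) × 0.861310 = 373.1 W/m².

Q̄ ≈ 373 W/m²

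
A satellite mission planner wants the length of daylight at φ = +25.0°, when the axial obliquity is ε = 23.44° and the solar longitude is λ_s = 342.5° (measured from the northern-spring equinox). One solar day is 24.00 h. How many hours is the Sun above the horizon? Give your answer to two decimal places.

11.57 h

Solar declination: sin δ = sin ε · sin λ_s = sin 23.44° × sin 342.5° = -0.11962, so δ = -6.870°.
cos H₀ = −tan φ · tan δ = −tan(+25.0°) × tan(-6.870°) = 0.0562, so H₀ = 1.5146 rad = 86.78°.
Daylight = 2H₀/(2π) × 24.00 h = (1.5146/π) × 24.00 = 11.57 h.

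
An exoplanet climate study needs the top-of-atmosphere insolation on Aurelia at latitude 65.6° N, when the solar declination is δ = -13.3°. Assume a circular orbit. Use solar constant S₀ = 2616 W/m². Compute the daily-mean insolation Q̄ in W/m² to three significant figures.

Q̄ ≈ 107 W/m²

cos H₀ = −tan(+65.6°) tan(-13.300°) = 0.5211, H₀ = 1.0226 rad.
Bracket: H₀ sin φ sin δ + cos φ cos δ sin H₀ = 1.0226×0.91068×-0.23005 + 0.41310×0.97318×0.85348 = -0.214237 + 0.343117 = 0.128880.
Q̄ = (S₀/π) × [bracket] = (2616/π) × 0.128880 = 107.3 W/m².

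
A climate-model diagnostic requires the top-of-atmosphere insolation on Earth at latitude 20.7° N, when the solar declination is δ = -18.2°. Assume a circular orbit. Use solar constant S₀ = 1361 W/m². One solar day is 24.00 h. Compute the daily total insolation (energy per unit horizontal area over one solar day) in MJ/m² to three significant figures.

cos H₀ = −tan(+20.7°) tan(-18.200°) = 0.1242, H₀ = 1.4462 rad.
Bracket: H₀ sin φ sin δ + cos φ cos δ sin H₀ = 1.4462×0.35347×-0.31233 + 0.93544×0.94997×0.99225 = -0.159659 + 0.881753 = 0.722094.
Q̄ = (S₀/π) × [bracket] = (1361/π) × 0.722094 = 312.83 W/m².
Daily total = Q̄ × 24.00 h × 3600 s/h = 312.83 × 24.00 × 3600 / 10⁶ = 27.03 MJ/m².

27.0 MJ/m²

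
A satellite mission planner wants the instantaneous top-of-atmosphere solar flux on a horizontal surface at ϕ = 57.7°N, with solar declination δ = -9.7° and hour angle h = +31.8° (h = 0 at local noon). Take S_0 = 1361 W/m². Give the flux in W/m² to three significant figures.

cos θ_z = sin ϕ sin δ + cos ϕ cos δ cos h = -0.142418 + 0.447649 = 0.305231.
Flux = S_0 · cos θ_z = 1361 × 0.305231 = 415.4 W/m².

415 W/m²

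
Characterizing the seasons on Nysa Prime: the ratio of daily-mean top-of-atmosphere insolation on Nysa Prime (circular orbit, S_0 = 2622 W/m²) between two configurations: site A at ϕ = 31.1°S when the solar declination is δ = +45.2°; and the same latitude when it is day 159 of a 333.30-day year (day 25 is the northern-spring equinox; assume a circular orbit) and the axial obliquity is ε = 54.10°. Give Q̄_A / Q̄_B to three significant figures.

Q̄_A / Q̄_B ≈ 0.343

— Configuration A (ϕ=-31.1°):
cos h₀ = −tan(-31.1°) tan(+45.200°) = 0.6075, h₀ = 0.9179 rad.
Bracket: h₀ sin ϕ sin δ + cos ϕ cos δ sin h₀ = 0.9179×-0.51653×0.70957 + 0.85627×0.70463×0.79435 = -0.336423 + 0.479274 = 0.142851.
Q̄ = (S_0/π) × [bracket] = (2622/π) × 0.142851 = 119.22 W/m².
— Configuration B (ϕ=-31.1°):
Solar longitude: L_s = 360° × (159 − 25)/333.30 = 144.734°.
sin δ = sin 54.10° × sin 144.734° = 0.46769, so δ = +27.885°.
cos h₀ = −tan(-31.1°) tan(+27.885°) = 0.3192, h₀ = 1.2459 rad.
Bracket: h₀ sin ϕ sin δ + cos ϕ cos δ sin h₀ = 1.2459×-0.51653×0.46769 + 0.85627×0.88389×0.94769 = -0.300979 + 0.717258 = 0.416279.
Q̄ = (S_0/π) × [bracket] = (2622/π) × 0.416279 = 347.43 W/m².
Ratio Q̄_A / Q̄_B = 119.22 / 347.43 = 0.3431.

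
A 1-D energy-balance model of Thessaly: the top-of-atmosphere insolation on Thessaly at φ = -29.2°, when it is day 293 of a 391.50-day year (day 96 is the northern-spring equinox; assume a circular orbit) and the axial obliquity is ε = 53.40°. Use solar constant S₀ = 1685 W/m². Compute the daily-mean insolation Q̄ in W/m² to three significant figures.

Q̄ ≈ 475 W/m²

Solar longitude: λ_s = 360° × (293 − 96)/391.50 = 181.149°.
sin δ = sin 53.40° × sin 181.149° = -0.01610, so δ = -0.923°.
cos H₀ = −tan(-29.2°) tan(-0.923°) = -0.0090, H₀ = 1.5798 rad.
Bracket: H₀ sin φ sin δ + cos φ cos δ sin H₀ = 1.5798×-0.48786×-0.01610 + 0.87292×0.99987×0.99996 = 0.012409 + 0.872772 = 0.885181.
Q̄ = (S₀/π) × [bracket] = (1685/π) × 0.885181 = 474.8 W/m².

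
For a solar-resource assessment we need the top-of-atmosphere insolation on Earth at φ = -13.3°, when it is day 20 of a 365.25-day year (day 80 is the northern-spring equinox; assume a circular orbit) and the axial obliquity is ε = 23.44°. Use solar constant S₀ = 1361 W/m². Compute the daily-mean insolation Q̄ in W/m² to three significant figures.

Q̄ ≈ 451 W/m²

Solar longitude: λ_s = 360° × (20 − 80)/365.25 = -59.138°, i.e. -59.138° + 360° = 300.862°.
sin δ = sin 23.44° × sin 300.862° = -0.34146, so δ = -19.966°.
cos H₀ = −tan(-13.3°) tan(-19.966°) = -0.0859, H₀ = 1.6568 rad.
Bracket: H₀ sin φ sin δ + cos φ cos δ sin H₀ = 1.6568×-0.23005×-0.34146 + 0.97318×0.93990×0.99631 = 0.130146 + 0.911317 = 1.041463.
Q̄ = (S₀/π) × [bracket] = (1361/π) × 1.041463 = 451.2 W/m².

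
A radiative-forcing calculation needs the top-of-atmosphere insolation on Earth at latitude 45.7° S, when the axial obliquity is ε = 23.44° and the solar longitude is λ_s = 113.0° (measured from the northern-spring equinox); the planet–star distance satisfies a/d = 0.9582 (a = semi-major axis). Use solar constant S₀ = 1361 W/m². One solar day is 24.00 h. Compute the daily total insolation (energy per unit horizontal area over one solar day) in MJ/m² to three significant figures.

10.0 MJ/m²

Solar declination: sin δ = sin ε · sin λ_s = sin 23.44° × sin 113.0° = 0.36617, so δ = +21.479°.
cos H₀ = −tan(-45.7°) tan(+21.479°) = 0.4032, H₀ = 1.1558 rad.
Bracket: H₀ sin φ sin δ + cos φ cos δ sin H₀ = 1.1558×-0.71569×0.36617 + 0.69842×0.93055×0.91510 = -0.302894 + 0.594737 = 0.291843.
Inverse-square distance factor (a/d)² = 0.9582² = 0.918147.
Q̄ = (S₀/π) × 0.918147 × [bracket] = (1361/π) × 0.918147 × 0.291843 = 116.08 W/m².
Daily total = Q̄ × 24.00 h × 3600 s/h = 116.08 × 24.00 × 3600 / 10⁶ = 10.03 MJ/m².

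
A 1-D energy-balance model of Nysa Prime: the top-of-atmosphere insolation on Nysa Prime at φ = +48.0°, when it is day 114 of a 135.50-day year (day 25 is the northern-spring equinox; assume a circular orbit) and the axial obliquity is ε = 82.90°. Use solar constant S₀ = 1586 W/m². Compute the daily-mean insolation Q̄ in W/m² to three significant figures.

Q̄ ≈ 0.00 W/m²

Solar longitude: λ_s = 360° × (114 − 25)/135.50 = 236.458°.
sin δ = sin 82.90° × sin 236.458° = -0.82709, so δ = -55.801°.
cos H₀ = −tan(+48.0°) tan(-55.801°) = 1.6342 ≥ 1 ⇒ polar night, H₀ = 0 and Q̄ = 0.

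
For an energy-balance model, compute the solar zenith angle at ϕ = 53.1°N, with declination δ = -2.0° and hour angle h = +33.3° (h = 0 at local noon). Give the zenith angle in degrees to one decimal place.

cos θ_z = sin ϕ sin δ + cos ϕ cos δ cos h = -0.027909 + 0.501530 = 0.473621.
θ_z = arccos(0.473621) = 61.7°.

θ_z = 61.7°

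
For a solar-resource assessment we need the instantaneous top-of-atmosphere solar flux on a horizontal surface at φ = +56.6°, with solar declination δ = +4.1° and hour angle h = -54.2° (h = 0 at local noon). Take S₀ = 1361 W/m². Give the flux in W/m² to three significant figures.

518 W/m²

cos θ_z = sin φ sin δ + cos φ cos δ cos h = 0.059689 + 0.321184 = 0.380873.
Flux = S₀ · cos θ_z = 1361 × 0.380873 = 518.4 W/m².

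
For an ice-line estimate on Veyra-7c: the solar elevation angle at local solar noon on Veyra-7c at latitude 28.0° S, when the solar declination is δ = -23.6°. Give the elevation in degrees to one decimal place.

85.6°

At local noon the hour angle is zero, so the zenith angle equals |ϕ − δ| = |-28.0° − (-23.600°)| = 4.400°.
Elevation = 90° − 4.400° = 85.6°.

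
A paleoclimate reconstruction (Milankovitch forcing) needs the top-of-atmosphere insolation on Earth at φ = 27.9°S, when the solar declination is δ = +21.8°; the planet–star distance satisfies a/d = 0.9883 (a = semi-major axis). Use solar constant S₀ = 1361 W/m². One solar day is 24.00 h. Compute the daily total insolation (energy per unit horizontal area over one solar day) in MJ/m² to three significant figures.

20.7 MJ/m²

cos H₀ = −tan(-27.9°) tan(+21.800°) = 0.2118, H₀ = 1.3574 rad.
Bracket: H₀ sin φ sin δ + cos φ cos δ sin H₀ = 1.3574×-0.46793×0.37137 + 0.88377×0.92849×0.97732 = -0.235882 + 0.801961 = 0.566079.
Inverse-square distance factor (a/d)² = 0.9883² = 0.976737.
Q̄ = (S₀/π) × 0.976737 × [bracket] = (1361/π) × 0.976737 × 0.566079 = 239.53 W/m².
Daily total = Q̄ × 24.00 h × 3600 s/h = 239.53 × 24.00 × 3600 / 10⁶ = 20.70 MJ/m².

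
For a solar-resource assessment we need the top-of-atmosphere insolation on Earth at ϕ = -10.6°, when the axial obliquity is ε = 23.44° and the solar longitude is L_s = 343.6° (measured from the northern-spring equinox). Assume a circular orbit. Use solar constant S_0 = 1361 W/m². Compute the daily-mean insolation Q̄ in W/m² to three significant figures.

Q̄ ≈ 437 W/m²

Solar declination: sin δ = sin ε · sin L_s = sin 23.44° × sin 343.6° = -0.11231, so δ = -6.449°.
cos h₀ = −tan(-10.6°) tan(-6.449°) = -0.0212, h₀ = 1.5920 rad.
Bracket: h₀ sin ϕ sin δ + cos ϕ cos δ sin h₀ = 1.5920×-0.18395×-0.11231 + 0.98294×0.99367×0.99978 = 0.032890 + 0.976503 = 1.009393.
Q̄ = (S_0/π) × [bracket] = (1361/π) × 1.009393 = 437.3 W/m².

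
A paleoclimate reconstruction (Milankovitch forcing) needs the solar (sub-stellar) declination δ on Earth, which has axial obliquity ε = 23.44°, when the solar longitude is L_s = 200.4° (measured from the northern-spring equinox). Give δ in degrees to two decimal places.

sin δ = sin ε · sin L_s = sin 23.44° × sin 200.4° = -0.138658.
δ = arcsin(-0.138658) = -7.97°.

δ = -7.97°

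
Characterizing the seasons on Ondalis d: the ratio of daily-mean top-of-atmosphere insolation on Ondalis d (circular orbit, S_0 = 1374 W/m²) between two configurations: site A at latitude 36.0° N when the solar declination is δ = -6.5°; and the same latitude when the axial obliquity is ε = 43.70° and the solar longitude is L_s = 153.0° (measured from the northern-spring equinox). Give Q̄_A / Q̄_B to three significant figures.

— Configuration A (ϕ=+36.0°):
cos h₀ = −tan(+36.0°) tan(-6.500°) = 0.0828, h₀ = 1.4879 rad.
Bracket: h₀ sin ϕ sin δ + cos ϕ cos δ sin h₀ = 1.4879×0.58779×-0.11320 + 0.80902×0.99357×0.99657 = -0.099002 + 0.801061 = 0.702059.
Q̄ = (S_0/π) × [bracket] = (1374/π) × 0.702059 = 307.05 W/m².
— Configuration B (ϕ=+36.0°):
Solar declination: sin δ = sin ε · sin L_s = sin 43.70° × sin 153.0° = 0.31365, so δ = +18.280°.
cos h₀ = −tan(+36.0°) tan(+18.280°) = -0.2400, h₀ = 1.8132 rad.
Bracket: h₀ sin ϕ sin δ + cos ϕ cos δ sin h₀ = 1.8132×0.58779×0.31365 + 0.80902×0.94954×0.97077 = 0.334282 + 0.745742 = 1.080024.
Q̄ = (S_0/π) × [bracket] = (1374/π) × 1.080024 = 472.36 W/m².
Ratio Q̄_A / Q̄_B = 307.05 / 472.36 = 0.6500.

Q̄_A / Q̄_B ≈ 0.650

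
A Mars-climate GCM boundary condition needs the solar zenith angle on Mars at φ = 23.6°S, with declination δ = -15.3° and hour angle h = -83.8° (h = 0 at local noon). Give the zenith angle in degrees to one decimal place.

cos θ_z = sin φ sin δ + cos φ cos δ cos h = 0.105641 + 0.095459 = 0.201100.
θ_z = arccos(0.201100) = 78.4°.

θ_z = 78.4°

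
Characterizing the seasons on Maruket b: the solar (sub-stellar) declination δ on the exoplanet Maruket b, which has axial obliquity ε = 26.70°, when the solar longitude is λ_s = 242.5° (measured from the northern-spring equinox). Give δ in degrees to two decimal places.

sin δ = sin ε · sin λ_s = sin 26.70° × sin 242.5° = -0.398551.
δ = arcsin(-0.398551) = -23.49°.

δ = -23.49°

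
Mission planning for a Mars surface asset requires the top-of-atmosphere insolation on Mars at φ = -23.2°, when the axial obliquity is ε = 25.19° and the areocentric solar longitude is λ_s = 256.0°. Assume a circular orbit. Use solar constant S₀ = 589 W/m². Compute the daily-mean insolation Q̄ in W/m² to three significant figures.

Q̄ ≈ 208 W/m²

sin δ = sin 25.19° × sin 256.0° = -0.41298, so δ = -24.392°.
cos H₀ = −tan(-23.2°) tan(-24.392°) = -0.1944, H₀ = 1.7664 rad.
Bracket: H₀ sin φ sin δ + cos φ cos δ sin H₀ = 1.7664×-0.39394×-0.41298 + 0.91914×0.91074×0.98093 = 0.287374 + 0.821134 = 1.108508.
Q̄ = (S₀/π) × [bracket] = (589/π) × 1.108508 = 207.8 W/m².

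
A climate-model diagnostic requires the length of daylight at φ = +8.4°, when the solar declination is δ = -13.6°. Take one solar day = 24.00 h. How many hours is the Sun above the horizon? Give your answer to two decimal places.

11.73 h

cos H₀ = −tan φ · tan δ = −tan(+8.4°) × tan(-13.600°) = 0.0357, so H₀ = 1.5351 rad = 87.95°.
Daylight = 2H₀/(2π) × 24.00 h = (1.5351/π) × 24.00 = 11.73 h.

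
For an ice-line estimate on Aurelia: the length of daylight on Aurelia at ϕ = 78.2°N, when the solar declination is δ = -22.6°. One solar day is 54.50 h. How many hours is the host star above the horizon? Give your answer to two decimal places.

0.00 h

cos h₀ = −tan ϕ · tan δ = 1.9925 ≥ 1, so the host star never rises (polar night) and h₀ = 0.
Daylight = 2h₀/(2π) × 54.50 h = (0.0000/π) × 54.50 = 0.00 h.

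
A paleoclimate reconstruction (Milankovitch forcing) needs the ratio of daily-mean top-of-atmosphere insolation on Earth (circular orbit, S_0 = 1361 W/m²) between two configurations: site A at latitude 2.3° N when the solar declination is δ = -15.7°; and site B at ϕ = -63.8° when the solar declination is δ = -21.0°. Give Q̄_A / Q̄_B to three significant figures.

Q̄_A / Q̄_B ≈ 0.899

— Configuration A (ϕ=+2.3°):
cos h₀ = −tan(+2.3°) tan(-15.700°) = 0.0113, h₀ = 1.5595 rad.
Bracket: h₀ sin ϕ sin δ + cos ϕ cos δ sin h₀ = 1.5595×0.04013×-0.27060 + 0.99919×0.96269×0.99994 = -0.016935 + 0.961853 = 0.944918.
Q̄ = (S_0/π) × [bracket] = (1361/π) × 0.944918 = 409.36 W/m².
— Configuration B (ϕ=-63.8°):
cos h₀ = −tan(-63.8°) tan(-21.000°) = -0.7801, h₀ = 2.4656 rad.
Bracket: h₀ sin ϕ sin δ + cos ϕ cos δ sin h₀ = 2.4656×-0.89726×-0.35837 + 0.44151×0.93358×0.62564 = 0.792816 + 0.257879 = 1.050695.
Q̄ = (S_0/π) × [bracket] = (1361/π) × 1.050695 = 455.18 W/m².
Ratio Q̄_A / Q̄_B = 409.36 / 455.18 = 0.8993.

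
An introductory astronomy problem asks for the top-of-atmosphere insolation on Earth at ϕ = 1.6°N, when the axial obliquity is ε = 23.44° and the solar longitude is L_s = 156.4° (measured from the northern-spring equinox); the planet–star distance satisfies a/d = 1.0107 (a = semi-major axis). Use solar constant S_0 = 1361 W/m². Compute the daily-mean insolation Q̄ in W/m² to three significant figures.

Q̄ ≈ 440 W/m²

Solar declination: sin δ = sin ε · sin L_s = sin 23.44° × sin 156.4° = 0.15925, so δ = +9.164°.
cos h₀ = −tan(+1.6°) tan(+9.164°) = -0.0045, h₀ = 1.5753 rad.
Bracket: h₀ sin ϕ sin δ + cos ϕ cos δ sin h₀ = 1.5753×0.02792×0.15925 + 0.99961×0.98724×0.99999 = 0.007004 + 0.986845 = 0.993849.
Inverse-square distance factor (a/d)² = 1.0107² = 1.021514.
Q̄ = (S_0/π) × 1.021514 × [bracket] = (1361/π) × 1.021514 × 0.993849 = 439.8 W/m².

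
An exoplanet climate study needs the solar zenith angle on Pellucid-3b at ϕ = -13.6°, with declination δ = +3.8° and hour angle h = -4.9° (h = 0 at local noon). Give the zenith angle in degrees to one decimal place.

θ_z = 18.1°

cos θ_z = sin ϕ sin δ + cos ϕ cos δ cos h = -0.015584 + 0.966280 = 0.950696.
θ_z = arccos(0.950696) = 18.1°.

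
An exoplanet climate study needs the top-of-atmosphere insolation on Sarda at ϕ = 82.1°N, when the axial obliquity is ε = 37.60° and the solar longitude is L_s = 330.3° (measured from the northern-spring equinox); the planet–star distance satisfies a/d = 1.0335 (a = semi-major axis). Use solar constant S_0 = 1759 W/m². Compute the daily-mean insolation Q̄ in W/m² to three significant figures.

Solar declination: sin δ = sin ε · sin L_s = sin 37.60° × sin 330.3° = -0.30230, so δ = -17.596°.
cos h₀ = −tan(+82.1°) tan(-17.596°) = 2.2855 ≥ 1 ⇒ polar night, h₀ = 0 and Q̄ = 0.
Inverse-square distance factor (a/d)² = 1.0335² = 1.068122.

Q̄ ≈ 0.00 W/m²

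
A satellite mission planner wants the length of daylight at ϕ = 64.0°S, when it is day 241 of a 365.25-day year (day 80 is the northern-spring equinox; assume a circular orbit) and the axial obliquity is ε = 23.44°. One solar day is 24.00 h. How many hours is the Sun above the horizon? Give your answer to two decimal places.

9.68 h

Solar longitude: L_s = 360° × (241 − 80)/365.25 = 158.686°.
sin δ = sin 23.44° × sin 158.686° = 0.14459, so δ = +8.313°.
cos h₀ = −tan ϕ · tan δ = −tan(-64.0°) × tan(+8.313°) = 0.2996, so h₀ = 1.2665 rad = 72.57°.
Daylight = 2h₀/(2π) × 24.00 h = (1.2665/π) × 24.00 = 9.68 h.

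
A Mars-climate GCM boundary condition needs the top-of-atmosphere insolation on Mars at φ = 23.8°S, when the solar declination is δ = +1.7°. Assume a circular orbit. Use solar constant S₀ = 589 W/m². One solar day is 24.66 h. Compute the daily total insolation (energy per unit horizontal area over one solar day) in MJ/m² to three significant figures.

14.9 MJ/m²

cos H₀ = −tan(-23.8°) tan(+1.700°) = 0.0131, H₀ = 1.5577 rad.
Bracket: H₀ sin φ sin δ + cos φ cos δ sin H₀ = 1.5577×-0.40355×0.02967 + 0.91496×0.99956×0.99991 = -0.018651 + 0.914475 = 0.895824.
Q̄ = (S₀/π) × [bracket] = (589/π) × 0.895824 = 167.95 W/m².
Daily total = Q̄ × 24.66 h × 3600 s/h = 167.95 × 24.66 × 3600 / 10⁶ = 14.91 MJ/m².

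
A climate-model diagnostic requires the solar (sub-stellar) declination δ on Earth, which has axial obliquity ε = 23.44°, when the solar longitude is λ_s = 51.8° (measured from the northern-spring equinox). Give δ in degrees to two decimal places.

δ = +18.22°

sin δ = sin ε · sin λ_s = sin 23.44° × sin 51.8° = 0.312605.
δ = arcsin(0.312605) = +18.22°.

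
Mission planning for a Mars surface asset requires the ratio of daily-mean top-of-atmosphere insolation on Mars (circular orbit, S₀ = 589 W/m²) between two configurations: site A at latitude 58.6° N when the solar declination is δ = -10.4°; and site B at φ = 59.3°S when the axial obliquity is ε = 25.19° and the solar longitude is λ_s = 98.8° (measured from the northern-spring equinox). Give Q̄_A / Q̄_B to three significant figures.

— Configuration A (φ=+58.6°):
cos H₀ = −tan(+58.6°) tan(-10.400°) = 0.3007, H₀ = 1.2654 rad.
Bracket: H₀ sin φ sin δ + cos φ cos δ sin H₀ = 1.2654×0.85355×-0.18052 + 0.52101×0.98357×0.95373 = -0.194976 + 0.488739 = 0.293763.
Q̄ = (S₀/π) × [bracket] = (589/π) × 0.293763 = 55.076 W/m².
— Configuration B (φ=-59.3°):
Solar declination: sin δ = sin ε · sin λ_s = sin 25.19° × sin 98.8° = 0.42061, so δ = +24.873°.
cos H₀ = −tan(-59.3°) tan(+24.873°) = 0.7808, H₀ = 0.6748 rad.
Bracket: H₀ sin φ sin δ + cos φ cos δ sin H₀ = 0.6748×-0.85985×0.42061 + 0.51054×0.90724×0.62476 = -0.244049 + 0.289378 = 0.045329.
Q̄ = (S₀/π) × [bracket] = (589/π) × 0.045329 = 8.4985 W/m².
Ratio Q̄_A / Q̄_B = 55.076 / 8.4985 = 6.481.

Q̄_A / Q̄_B ≈ 6.48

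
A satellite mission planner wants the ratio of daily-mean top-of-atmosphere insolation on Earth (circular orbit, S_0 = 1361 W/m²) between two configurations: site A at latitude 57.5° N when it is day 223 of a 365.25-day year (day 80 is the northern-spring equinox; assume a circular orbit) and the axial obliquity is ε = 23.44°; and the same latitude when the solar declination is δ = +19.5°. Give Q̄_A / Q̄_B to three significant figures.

— Configuration A (ϕ=+57.5°):
Solar longitude: L_s = 360° × (223 − 80)/365.25 = 140.945°.
sin δ = sin 23.44° × sin 140.945° = 0.25064, so δ = +14.515°.
cos h₀ = −tan(+57.5°) tan(+14.515°) = -0.4064, h₀ = 1.9893 rad.
Bracket: h₀ sin ϕ sin δ + cos ϕ cos δ sin h₀ = 1.9893×0.84339×0.25064 + 0.53730×0.96808×0.91370 = 0.420513 + 0.475260 = 0.895773.
Q̄ = (S_0/π) × [bracket] = (1361/π) × 0.895773 = 388.07 W/m².
— Configuration B (ϕ=+57.5°):
cos h₀ = −tan(+57.5°) tan(+19.500°) = -0.5559, h₀ = 2.1602 rad.
Bracket: h₀ sin ϕ sin δ + cos ϕ cos δ sin h₀ = 2.1602×0.84339×0.33381 + 0.53730×0.94264×0.83128 = 0.608165 + 0.421027 = 1.029192.
Q̄ = (S_0/π) × [bracket] = (1361/π) × 1.029192 = 445.87 W/m².
Ratio Q̄_A / Q̄_B = 388.07 / 445.87 = 0.8704.

Q̄_A / Q̄_B ≈ 0.870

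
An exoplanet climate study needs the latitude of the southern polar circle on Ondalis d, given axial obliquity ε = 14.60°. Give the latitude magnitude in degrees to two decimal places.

75.40°

The polar circle is the lowest latitude that experiences at least one full rotation of continuous darkness at the northern-summer solstice; it lies at |φ| = 90° − ε = 90° − 14.60° = 75.40°.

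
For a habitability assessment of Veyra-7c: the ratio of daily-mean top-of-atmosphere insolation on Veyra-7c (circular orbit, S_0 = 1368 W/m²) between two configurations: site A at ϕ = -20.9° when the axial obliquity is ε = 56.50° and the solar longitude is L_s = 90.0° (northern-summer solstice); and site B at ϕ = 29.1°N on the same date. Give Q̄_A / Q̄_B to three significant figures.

— Configuration A (ϕ=-20.9°):
Solar declination: sin δ = sin ε · sin L_s = sin 56.50° × sin 90.0° = 0.83389, so δ = +56.500°.
cos h₀ = −tan(-20.9°) tan(+56.500°) = 0.5769, h₀ = 0.9558 rad.
Bracket: h₀ sin ϕ sin δ + cos ϕ cos δ sin h₀ = 0.9558×-0.35674×0.83389 + 0.93420×0.55194×0.81679 = -0.284333 + 0.421155 = 0.136822.
Q̄ = (S_0/π) × [bracket] = (1368/π) × 0.136822 = 59.579 W/m².
— Configuration B (ϕ=+29.1°):
cos h₀ = −tan(+29.1°) tan(+56.500°) = -0.8409, h₀ = 2.5698 rad.
Bracket: h₀ sin ϕ sin δ + cos ϕ cos δ sin h₀ = 2.5698×0.48634×0.83389 + 0.87377×0.55194×0.54116 = 1.042193 + 0.260984 = 1.303177.
Q̄ = (S_0/π) × [bracket] = (1368/π) × 1.303177 = 567.47 W/m².
Ratio Q̄_A / Q̄_B = 59.579 / 567.47 = 0.1050.

Q̄_A / Q̄_B ≈ 0.105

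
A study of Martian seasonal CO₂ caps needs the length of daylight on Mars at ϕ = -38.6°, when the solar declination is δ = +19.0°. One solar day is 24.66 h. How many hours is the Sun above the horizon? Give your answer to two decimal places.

10.14 h

cos h₀ = −tan ϕ · tan δ = −tan(-38.6°) × tan(+19.000°) = 0.2749, so h₀ = 1.2923 rad = 74.05°.
Daylight = 2h₀/(2π) × 24.66 h = (1.2923/π) × 24.66 = 10.14 h.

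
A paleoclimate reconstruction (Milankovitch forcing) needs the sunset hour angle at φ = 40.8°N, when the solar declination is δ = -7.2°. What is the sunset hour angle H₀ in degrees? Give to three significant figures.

cos H₀ = −tan φ · tan δ = −tan(+40.8°) × tan(-7.200°) = 0.1090, so H₀ = 1.4615 rad = 83.74°.

H₀ = 83.7°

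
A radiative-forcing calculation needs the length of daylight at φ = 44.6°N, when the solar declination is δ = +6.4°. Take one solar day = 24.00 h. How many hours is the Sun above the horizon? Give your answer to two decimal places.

cos H₀ = −tan φ · tan δ = −tan(+44.6°) × tan(+6.400°) = -0.1106, so H₀ = 1.6816 rad = 96.35°.
Daylight = 2H₀/(2π) × 24.00 h = (1.6816/π) × 24.00 = 12.85 h.

12.85 h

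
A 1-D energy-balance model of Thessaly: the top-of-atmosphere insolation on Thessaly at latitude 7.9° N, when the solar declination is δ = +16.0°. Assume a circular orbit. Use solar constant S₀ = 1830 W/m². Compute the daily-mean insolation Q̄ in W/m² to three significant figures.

Q̄ ≈ 590 W/m²

cos H₀ = −tan(+7.9°) tan(+16.000°) = -0.0398, H₀ = 1.6106 rad.
Bracket: H₀ sin φ sin δ + cos φ cos δ sin H₀ = 1.6106×0.13744×0.27564 + 0.99051×0.96126×0.99921 = 0.061016 + 0.951385 = 1.012401.
Q̄ = (S₀/π) × [bracket] = (1830/π) × 1.012401 = 589.7 W/m².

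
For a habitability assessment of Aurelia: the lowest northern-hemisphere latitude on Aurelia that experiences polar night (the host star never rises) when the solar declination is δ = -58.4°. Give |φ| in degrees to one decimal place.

Polar night requires cos H₀ = −tan φ tan δ ≥ 1, i.e. tan φ tan δ ≤ −1.
The boundary is |tan φ| · |tan δ| = 1, so |φ| = 90° − |δ| = 90° − 58.4° = 31.6° in the northern hemisphere.

|φ| = 31.6°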